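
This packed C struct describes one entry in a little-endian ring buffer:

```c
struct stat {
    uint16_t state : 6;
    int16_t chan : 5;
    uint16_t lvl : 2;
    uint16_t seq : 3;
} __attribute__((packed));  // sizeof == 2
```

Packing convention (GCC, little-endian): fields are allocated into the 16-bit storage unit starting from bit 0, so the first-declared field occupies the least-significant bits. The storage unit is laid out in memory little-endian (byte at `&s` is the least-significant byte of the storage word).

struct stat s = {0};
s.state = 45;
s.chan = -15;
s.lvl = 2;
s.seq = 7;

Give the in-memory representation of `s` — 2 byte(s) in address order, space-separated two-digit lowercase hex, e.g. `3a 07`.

state (6b) val=45 bits=0x2d at bit 0: 0x002d
chan (5b) val=-15 bits=0x11 at bit 6: 0x046d
lvl (2b) val=2 bits=0x2 at bit 11: 0x146d
seq (3b) val=7 bits=0x7 at bit 13: 0xf46d
word = 0xf46d → little-endian bytes:
  [0]=0x6d  [1]=0xf4

6d f4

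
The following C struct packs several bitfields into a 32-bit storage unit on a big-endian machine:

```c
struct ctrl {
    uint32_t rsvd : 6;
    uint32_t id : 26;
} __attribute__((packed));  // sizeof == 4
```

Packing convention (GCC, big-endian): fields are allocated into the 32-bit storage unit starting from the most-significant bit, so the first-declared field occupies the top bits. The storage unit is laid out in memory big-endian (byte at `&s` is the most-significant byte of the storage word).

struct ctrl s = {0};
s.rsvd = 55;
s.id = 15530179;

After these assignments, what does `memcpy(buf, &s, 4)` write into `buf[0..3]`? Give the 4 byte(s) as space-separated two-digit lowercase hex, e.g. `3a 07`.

rsvd:6 = 55 → 0x37 << 26 → word 0xdc000000
id:26 = 15530179 → 0xecf8c3 << 0 → word 0xdcecf8c3
word = 0xdcecf8c3 → big-endian bytes:
  [0]=0xdc  [1]=0xec  [2]=0xf8  [3]=0xc3

dc ec f8 c3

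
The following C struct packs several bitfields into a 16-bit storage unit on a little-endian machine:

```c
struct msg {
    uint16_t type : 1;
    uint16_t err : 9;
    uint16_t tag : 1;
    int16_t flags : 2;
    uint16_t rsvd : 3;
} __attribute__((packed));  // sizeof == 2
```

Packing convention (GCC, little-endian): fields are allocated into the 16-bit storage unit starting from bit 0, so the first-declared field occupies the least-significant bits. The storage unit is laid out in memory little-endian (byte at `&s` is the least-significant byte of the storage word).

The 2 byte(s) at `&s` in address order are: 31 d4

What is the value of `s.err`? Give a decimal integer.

24

[0]=0x31 [1]=0xd4 (little-endian) → word 0xd431
type:1 @ bit 0 → (0xd431>>0)&0x1 = 0x1
err:9 @ bit 1 → (0xd431>>1)&0x1ff = 0x18  ←
tag:1 @ bit 10 → (0xd431>>10)&0x1 = 0x1
flags:2 @ bit 11 → (0xd431>>11)&0x3 = 0x2
rsvd:3 @ bit 13 → (0xd431>>13)&0x7 = 0x6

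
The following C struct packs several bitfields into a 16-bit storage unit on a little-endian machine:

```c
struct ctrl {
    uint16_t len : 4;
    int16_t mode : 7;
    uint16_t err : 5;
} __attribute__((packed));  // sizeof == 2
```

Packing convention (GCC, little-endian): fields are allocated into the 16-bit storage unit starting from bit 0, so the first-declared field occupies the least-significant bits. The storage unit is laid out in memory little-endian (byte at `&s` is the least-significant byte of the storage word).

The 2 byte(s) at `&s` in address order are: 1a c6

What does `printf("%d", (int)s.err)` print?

[0]=0x1a [1]=0xc6 (little-endian) → word 0xc61a
len [0+:4] = (word>>0) & 0xf = 10
mode [4+:7] = (word>>4) & 0x7f = 97
err [11+:5] = (word>>11) & 0x1f = 24  ←

24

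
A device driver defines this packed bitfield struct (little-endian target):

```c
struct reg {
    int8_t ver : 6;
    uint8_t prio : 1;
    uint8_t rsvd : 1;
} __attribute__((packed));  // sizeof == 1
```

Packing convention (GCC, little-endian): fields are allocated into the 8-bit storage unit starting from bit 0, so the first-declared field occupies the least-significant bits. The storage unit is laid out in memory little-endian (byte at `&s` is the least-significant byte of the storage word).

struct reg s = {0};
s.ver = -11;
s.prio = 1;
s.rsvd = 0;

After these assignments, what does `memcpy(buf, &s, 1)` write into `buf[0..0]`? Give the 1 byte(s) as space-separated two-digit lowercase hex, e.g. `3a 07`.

75

ver:6 = -11 → 0x35 << 0 → word 0x35
prio:1 = 1 → 0x1 << 6 → word 0x75
rsvd:1 = 0 → 0x0 << 7 → word 0x75
word = 0x75 → little-endian bytes:
  [0]=0x75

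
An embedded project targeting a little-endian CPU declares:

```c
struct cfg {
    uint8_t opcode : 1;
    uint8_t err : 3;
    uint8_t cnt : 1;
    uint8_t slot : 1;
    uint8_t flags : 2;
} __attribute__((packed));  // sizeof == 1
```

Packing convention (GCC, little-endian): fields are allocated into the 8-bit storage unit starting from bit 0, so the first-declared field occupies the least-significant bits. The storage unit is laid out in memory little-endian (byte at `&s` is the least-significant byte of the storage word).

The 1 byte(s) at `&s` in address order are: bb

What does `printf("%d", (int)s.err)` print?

[0]=0xbb (little-endian) → word 0xbb
opcode:1 @ bit 0 → (0xbb>>0)&0x1 = 0x1
err:3 @ bit 1 → (0xbb>>1)&0x7 = 0x5  ←
cnt:1 @ bit 4 → (0xbb>>4)&0x1 = 0x1
slot:1 @ bit 5 → (0xbb>>5)&0x1 = 0x1
flags:2 @ bit 6 → (0xbb>>6)&0x3 = 0x2

5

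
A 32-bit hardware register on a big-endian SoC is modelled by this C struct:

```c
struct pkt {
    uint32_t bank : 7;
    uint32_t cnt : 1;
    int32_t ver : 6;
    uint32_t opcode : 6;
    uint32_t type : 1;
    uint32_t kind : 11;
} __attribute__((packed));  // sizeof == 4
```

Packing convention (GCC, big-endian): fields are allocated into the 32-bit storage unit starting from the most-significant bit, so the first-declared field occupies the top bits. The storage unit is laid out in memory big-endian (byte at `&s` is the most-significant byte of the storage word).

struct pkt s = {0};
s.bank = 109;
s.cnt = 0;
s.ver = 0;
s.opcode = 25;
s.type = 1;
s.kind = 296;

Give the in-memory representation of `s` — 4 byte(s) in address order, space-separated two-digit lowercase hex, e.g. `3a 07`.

[25+:7] bank=109 & 0x7f = 0x6d; word=0xda000000
[24+:1] cnt=0 & 0x1 = 0x0; word=0xda000000
[18+:6] ver=0 & 0x3f = 0x0; word=0xda000000
[12+:6] opcode=25 & 0x3f = 0x19; word=0xda019000
[11+:1] type=1 & 0x1 = 0x1; word=0xda019800
[0+:11] kind=296 & 0x7ff = 0x128; word=0xda019928
word = 0xda019928 → big-endian bytes:
  [0]=0xda  [1]=0x01  [2]=0x99  [3]=0x28

da 01 99 28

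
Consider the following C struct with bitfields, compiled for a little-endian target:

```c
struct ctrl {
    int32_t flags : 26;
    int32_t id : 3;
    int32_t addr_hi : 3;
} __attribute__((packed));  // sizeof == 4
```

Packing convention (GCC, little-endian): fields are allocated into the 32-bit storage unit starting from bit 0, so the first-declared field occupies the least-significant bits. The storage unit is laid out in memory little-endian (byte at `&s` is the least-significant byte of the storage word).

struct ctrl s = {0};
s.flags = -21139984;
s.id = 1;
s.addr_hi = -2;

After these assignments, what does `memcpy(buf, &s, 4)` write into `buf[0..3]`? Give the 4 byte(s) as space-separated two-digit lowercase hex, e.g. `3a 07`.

flags (26b) val=-21139984 bits=0x2bd6df0 at bit 0: 0x02bd6df0
id (3b) val=1 bits=0x1 at bit 26: 0x06bd6df0
addr_hi (3b) val=-2 bits=0x6 at bit 29: 0xc6bd6df0
word = 0xc6bd6df0 → little-endian bytes:
  [0]=0xf0  [1]=0x6d  [2]=0xbd  [3]=0xc6

f0 6d bd c6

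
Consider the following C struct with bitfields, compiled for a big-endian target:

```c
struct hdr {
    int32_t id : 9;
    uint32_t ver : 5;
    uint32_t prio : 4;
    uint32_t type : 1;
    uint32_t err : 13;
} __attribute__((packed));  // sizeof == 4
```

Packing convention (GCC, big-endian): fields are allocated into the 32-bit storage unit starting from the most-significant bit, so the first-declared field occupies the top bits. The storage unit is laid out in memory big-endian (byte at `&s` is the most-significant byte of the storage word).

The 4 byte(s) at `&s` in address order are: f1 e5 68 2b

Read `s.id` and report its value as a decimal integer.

[0]=0xf1 [1]=0xe5 [2]=0x68 [3]=0x2b (big-endian) → word 0xf1e5682b
id:9 @ bit 23 → (0xf1e5682b>>23)&0x1ff = 0x1e3  ←
ver:5 @ bit 18 → (0xf1e5682b>>18)&0x1f = 0x19
prio:4 @ bit 14 → (0xf1e5682b>>14)&0xf = 0x5
type:1 @ bit 13 → (0xf1e5682b>>13)&0x1 = 0x1
err:13 @ bit 0 → (0xf1e5682b>>0)&0x1fff = 0x82b
id signed 9b, MSB=1: 483 - 512 = -29

-29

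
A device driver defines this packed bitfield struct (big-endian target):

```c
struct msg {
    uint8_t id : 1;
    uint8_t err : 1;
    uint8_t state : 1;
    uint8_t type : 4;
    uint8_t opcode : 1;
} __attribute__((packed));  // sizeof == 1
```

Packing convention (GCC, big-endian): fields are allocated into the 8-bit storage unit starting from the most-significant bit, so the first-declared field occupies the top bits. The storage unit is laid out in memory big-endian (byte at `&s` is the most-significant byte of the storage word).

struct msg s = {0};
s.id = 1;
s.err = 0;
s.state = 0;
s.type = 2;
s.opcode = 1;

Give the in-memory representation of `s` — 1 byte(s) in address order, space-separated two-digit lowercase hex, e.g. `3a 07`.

id:1 = 1 → 0x1 << 7 → word 0x80
err:1 = 0 → 0x0 << 6 → word 0x80
state:1 = 0 → 0x0 << 5 → word 0x80
type:4 = 2 → 0x2 << 1 → word 0x84
opcode:1 = 1 → 0x1 << 0 → word 0x85
word = 0x85 → big-endian bytes:
  [0]=0x85

85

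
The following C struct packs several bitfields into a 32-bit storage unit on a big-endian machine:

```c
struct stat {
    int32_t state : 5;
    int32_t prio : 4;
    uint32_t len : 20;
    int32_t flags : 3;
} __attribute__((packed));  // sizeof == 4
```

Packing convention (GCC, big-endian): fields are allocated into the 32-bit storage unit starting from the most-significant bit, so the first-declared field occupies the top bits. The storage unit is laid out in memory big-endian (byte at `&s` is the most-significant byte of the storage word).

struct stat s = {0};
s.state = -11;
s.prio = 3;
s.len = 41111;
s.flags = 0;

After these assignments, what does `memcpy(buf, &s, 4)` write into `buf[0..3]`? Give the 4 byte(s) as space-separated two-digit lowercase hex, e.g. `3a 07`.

a9 85 04 b8

state:5 = -11 → 0x15 << 27 → word 0xa8000000
prio:4 = 3 → 0x3 << 23 → word 0xa9800000
len:20 = 41111 → 0xa097 << 3 → word 0xa98504b8
flags:3 = 0 → 0x0 << 0 → word 0xa98504b8
word = 0xa98504b8 → big-endian bytes:
  [0]=0xa9  [1]=0x85  [2]=0x04  [3]=0xb8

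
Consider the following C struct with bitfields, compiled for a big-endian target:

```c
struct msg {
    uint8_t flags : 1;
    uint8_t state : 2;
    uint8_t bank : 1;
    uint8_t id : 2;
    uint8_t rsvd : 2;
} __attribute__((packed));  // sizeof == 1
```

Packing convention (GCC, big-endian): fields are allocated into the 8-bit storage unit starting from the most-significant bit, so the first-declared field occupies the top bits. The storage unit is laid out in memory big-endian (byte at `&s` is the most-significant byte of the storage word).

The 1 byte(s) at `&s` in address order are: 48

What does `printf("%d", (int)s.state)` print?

[0]=0x48 (big-endian) → word 0x48
flags:1 @ bit 7 → (0x48>>7)&0x1 = 0x0
state:2 @ bit 5 → (0x48>>5)&0x3 = 0x2  ←
bank:1 @ bit 4 → (0x48>>4)&0x1 = 0x0
id:2 @ bit 2 → (0x48>>2)&0x3 = 0x2
rsvd:2 @ bit 0 → (0x48>>0)&0x3 = 0x0

2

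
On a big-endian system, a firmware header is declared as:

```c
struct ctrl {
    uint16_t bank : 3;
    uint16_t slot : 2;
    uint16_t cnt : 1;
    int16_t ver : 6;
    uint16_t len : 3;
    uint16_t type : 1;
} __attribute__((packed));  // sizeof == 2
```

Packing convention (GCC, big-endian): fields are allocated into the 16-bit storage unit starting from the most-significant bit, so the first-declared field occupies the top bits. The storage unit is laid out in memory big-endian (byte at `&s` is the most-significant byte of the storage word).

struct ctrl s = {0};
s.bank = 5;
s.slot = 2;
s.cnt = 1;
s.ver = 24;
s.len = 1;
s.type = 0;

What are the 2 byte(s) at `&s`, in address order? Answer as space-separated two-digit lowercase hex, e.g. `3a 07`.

b5 82

bank:3 = 5 → 0x5 << 13 → word 0xa000
slot:2 = 2 → 0x2 << 11 → word 0xb000
cnt:1 = 1 → 0x1 << 10 → word 0xb400
ver:6 = 24 → 0x18 << 4 → word 0xb580
len:3 = 1 → 0x1 << 1 → word 0xb582
type:1 = 0 → 0x0 << 0 → word 0xb582
word = 0xb582 → big-endian bytes:
  [0]=0xb5  [1]=0x82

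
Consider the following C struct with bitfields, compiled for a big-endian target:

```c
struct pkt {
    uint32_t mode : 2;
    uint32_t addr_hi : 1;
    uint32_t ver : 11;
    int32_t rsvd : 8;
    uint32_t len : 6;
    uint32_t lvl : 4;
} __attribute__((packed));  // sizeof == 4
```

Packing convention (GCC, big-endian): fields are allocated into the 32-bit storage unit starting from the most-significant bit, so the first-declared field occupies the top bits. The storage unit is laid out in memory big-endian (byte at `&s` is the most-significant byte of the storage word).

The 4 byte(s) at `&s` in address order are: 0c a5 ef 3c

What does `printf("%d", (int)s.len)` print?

51

[0]=0x0c [1]=0xa5 [2]=0xef [3]=0x3c (big-endian) → word 0x0ca5ef3c
mode:2 @ bit 30 → (0x0ca5ef3c>>30)&0x3 = 0x0
addr_hi:1 @ bit 29 → (0x0ca5ef3c>>29)&0x1 = 0x0
ver:11 @ bit 18 → (0x0ca5ef3c>>18)&0x7ff = 0x329
rsvd:8 @ bit 10 → (0x0ca5ef3c>>10)&0xff = 0x7b
len:6 @ bit 4 → (0x0ca5ef3c>>4)&0x3f = 0x33  ←
lvl:4 @ bit 0 → (0x0ca5ef3c>>0)&0xf = 0xc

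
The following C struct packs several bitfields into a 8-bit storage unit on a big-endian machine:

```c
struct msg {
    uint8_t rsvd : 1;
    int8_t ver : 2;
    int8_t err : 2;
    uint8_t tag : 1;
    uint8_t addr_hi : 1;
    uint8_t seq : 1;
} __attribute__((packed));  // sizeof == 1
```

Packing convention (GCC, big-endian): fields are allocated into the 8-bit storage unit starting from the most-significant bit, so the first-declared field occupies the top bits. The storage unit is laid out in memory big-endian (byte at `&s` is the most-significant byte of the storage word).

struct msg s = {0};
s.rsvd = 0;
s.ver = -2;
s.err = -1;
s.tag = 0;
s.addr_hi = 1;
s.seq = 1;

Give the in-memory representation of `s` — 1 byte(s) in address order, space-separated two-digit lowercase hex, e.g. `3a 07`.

[7+:1] rsvd=0 & 0x1 = 0x0; word=0x00
[5+:2] ver=-2 & 0x3 = 0x2; word=0x40
[3+:2] err=-1 & 0x3 = 0x3; word=0x58
[2+:1] tag=0 & 0x1 = 0x0; word=0x58
[1+:1] addr_hi=1 & 0x1 = 0x1; word=0x5a
[0+:1] seq=1 & 0x1 = 0x1; word=0x5b
word = 0x5b → big-endian bytes:
  [0]=0x5b

5b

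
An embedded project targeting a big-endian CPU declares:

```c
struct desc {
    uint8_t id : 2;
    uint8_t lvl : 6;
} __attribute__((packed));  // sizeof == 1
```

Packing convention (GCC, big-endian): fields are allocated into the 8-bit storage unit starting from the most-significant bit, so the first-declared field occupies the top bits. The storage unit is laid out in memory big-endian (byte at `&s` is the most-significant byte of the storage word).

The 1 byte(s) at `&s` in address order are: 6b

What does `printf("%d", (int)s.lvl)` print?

43

[0]=0x6b (big-endian) → word 0x6b
id:2 @ bit 6 → (0x6b>>6)&0x3 = 0x1
lvl:6 @ bit 0 → (0x6b>>0)&0x3f = 0x2b  ←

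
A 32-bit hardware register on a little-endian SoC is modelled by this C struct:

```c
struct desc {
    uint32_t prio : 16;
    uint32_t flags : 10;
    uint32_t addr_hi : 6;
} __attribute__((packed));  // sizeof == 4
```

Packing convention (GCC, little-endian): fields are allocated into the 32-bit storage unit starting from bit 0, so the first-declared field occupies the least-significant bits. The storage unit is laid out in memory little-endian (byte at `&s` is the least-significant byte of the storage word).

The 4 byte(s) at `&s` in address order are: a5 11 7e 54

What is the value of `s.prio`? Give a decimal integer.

[0]=0xa5 [1]=0x11 [2]=0x7e [3]=0x54 (little-endian) → word 0x547e11a5
prio:16 @ bit 0 → (0x547e11a5>>0)&0xffff = 0x11a5  ←
flags:10 @ bit 16 → (0x547e11a5>>16)&0x3ff = 0x7e
addr_hi:6 @ bit 26 → (0x547e11a5>>26)&0x3f = 0x15

4517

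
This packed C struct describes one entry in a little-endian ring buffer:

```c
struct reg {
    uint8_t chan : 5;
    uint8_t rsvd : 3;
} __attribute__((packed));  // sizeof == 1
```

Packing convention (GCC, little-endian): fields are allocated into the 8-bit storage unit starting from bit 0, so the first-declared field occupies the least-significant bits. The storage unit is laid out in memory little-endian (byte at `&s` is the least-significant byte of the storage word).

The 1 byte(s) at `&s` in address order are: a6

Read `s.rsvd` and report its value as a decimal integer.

5

[0]=0xa6 (little-endian) → word 0xa6
chan:5 @ bit 0 → (0xa6>>0)&0x1f = 0x6
rsvd:3 @ bit 5 → (0xa6>>5)&0x7 = 0x5  ←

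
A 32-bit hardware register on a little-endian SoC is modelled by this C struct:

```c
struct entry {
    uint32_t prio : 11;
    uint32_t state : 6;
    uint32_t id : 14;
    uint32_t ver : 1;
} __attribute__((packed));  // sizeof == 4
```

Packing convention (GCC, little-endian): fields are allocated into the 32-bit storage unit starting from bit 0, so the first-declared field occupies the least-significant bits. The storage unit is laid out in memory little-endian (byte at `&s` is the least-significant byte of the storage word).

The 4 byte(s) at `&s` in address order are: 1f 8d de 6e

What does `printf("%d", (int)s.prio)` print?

1311

[0]=0x1f [1]=0x8d [2]=0xde [3]=0x6e (little-endian) → word 0x6ede8d1f
prio:11 @ bit 0 → (0x6ede8d1f>>0)&0x7ff = 0x51f  ←
state:6 @ bit 11 → (0x6ede8d1f>>11)&0x3f = 0x11
id:14 @ bit 17 → (0x6ede8d1f>>17)&0x3fff = 0x376f
ver:1 @ bit 31 → (0x6ede8d1f>>31)&0x1 = 0x0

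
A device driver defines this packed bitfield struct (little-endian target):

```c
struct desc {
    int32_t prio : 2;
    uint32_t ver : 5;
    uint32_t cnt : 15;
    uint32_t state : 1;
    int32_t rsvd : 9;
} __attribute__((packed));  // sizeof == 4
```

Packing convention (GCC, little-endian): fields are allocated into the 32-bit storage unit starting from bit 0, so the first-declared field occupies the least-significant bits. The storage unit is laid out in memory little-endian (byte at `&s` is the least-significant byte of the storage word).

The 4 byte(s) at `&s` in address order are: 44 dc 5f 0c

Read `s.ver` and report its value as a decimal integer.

17

[0]=0x44 [1]=0xdc [2]=0x5f [3]=0x0c (little-endian) → word 0x0c5fdc44
prio [0+:2] = (word>>0) & 0x3 = 0
ver [2+:5] = (word>>2) & 0x1f = 17  ←
cnt [7+:15] = (word>>7) & 0x7fff = 16312
state [22+:1] = (word>>22) & 0x1 = 1
rsvd [23+:9] = (word>>23) & 0x1ff = 24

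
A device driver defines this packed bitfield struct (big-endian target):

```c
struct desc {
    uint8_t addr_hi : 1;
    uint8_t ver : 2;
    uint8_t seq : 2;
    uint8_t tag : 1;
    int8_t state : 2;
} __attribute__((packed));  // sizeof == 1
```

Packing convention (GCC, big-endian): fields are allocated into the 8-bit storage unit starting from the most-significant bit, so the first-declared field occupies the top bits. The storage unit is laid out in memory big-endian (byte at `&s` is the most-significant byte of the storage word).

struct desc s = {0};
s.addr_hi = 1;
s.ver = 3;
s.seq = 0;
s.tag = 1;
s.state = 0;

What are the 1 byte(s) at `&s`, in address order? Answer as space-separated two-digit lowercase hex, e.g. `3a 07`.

e4

[7+:1] addr_hi=1 & 0x1 = 0x1; word=0x80
[5+:2] ver=3 & 0x3 = 0x3; word=0xe0
[3+:2] seq=0 & 0x3 = 0x0; word=0xe0
[2+:1] tag=1 & 0x1 = 0x1; word=0xe4
[0+:2] state=0 & 0x3 = 0x0; word=0xe4
word = 0xe4 → big-endian bytes:
  [0]=0xe4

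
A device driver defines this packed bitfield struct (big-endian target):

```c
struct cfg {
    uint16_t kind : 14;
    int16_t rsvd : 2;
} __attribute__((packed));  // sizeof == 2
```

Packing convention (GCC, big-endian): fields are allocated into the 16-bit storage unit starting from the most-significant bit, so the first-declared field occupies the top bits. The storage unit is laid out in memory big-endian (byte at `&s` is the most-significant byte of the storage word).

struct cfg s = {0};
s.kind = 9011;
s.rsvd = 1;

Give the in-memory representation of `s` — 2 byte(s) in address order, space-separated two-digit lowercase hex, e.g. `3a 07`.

kind:14 = 9011 → 0x2333 << 2 → word 0x8ccc
rsvd:2 = 1 → 0x1 << 0 → word 0x8ccd
word = 0x8ccd → big-endian bytes:
  [0]=0x8c  [1]=0xcd

8c cd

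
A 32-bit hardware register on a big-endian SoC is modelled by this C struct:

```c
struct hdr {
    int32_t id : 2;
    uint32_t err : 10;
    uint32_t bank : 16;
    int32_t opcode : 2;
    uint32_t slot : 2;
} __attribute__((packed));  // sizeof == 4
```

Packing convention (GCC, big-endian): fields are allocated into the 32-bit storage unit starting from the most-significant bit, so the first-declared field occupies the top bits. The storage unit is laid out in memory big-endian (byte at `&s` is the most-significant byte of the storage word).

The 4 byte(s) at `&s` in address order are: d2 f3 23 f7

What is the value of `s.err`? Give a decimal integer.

303

[0]=0xd2 [1]=0xf3 [2]=0x23 [3]=0xf7 (big-endian) → word 0xd2f323f7
id:2 @ bit 30 → (0xd2f323f7>>30)&0x3 = 0x3
err:10 @ bit 20 → (0xd2f323f7>>20)&0x3ff = 0x12f  ←
bank:16 @ bit 4 → (0xd2f323f7>>4)&0xffff = 0x323f
opcode:2 @ bit 2 → (0xd2f323f7>>2)&0x3 = 0x1
slot:2 @ bit 0 → (0xd2f323f7>>0)&0x3 = 0x3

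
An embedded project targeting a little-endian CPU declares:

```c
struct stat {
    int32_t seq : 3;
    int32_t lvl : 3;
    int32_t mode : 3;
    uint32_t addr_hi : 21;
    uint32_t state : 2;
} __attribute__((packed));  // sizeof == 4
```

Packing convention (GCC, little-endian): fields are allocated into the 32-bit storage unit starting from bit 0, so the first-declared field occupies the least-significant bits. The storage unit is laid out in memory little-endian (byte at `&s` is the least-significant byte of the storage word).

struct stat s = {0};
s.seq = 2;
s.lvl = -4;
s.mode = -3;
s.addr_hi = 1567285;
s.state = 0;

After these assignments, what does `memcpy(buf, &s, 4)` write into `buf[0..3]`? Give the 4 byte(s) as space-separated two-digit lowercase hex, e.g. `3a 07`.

62 6b d4 2f

seq:3 = 2 → 0x2 << 0 → word 0x00000002
lvl:3 = -4 → 0x4 << 3 → word 0x00000022
mode:3 = -3 → 0x5 << 6 → word 0x00000162
addr_hi:21 = 1567285 → 0x17ea35 << 9 → word 0x2fd46b62
state:2 = 0 → 0x0 << 30 → word 0x2fd46b62
word = 0x2fd46b62 → little-endian bytes:
  [0]=0x62  [1]=0x6b  [2]=0xd4  [3]=0x2f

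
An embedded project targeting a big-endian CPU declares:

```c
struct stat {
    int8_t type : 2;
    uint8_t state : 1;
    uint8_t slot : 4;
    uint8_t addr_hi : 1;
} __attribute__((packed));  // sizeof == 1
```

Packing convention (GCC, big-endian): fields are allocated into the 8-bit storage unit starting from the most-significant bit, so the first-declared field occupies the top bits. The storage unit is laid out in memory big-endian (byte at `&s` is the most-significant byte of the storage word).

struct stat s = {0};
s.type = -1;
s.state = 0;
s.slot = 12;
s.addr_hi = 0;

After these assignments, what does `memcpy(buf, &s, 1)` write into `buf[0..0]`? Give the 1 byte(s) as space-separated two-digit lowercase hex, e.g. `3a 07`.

d8

[6+:2] type=-1 & 0x3 = 0x3; word=0xc0
[5+:1] state=0 & 0x1 = 0x0; word=0xc0
[1+:4] slot=12 & 0xf = 0xc; word=0xd8
[0+:1] addr_hi=0 & 0x1 = 0x0; word=0xd8
word = 0xd8 → big-endian bytes:
  [0]=0xd8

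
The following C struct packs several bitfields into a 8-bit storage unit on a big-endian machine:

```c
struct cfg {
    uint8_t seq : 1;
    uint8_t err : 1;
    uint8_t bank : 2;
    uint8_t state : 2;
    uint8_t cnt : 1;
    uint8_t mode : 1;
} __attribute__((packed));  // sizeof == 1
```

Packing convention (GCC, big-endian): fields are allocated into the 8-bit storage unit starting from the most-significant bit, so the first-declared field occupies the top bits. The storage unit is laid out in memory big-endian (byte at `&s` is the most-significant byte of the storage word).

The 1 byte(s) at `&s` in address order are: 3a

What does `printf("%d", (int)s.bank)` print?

[0]=0x3a (big-endian) → word 0x3a
seq [7+:1] = (word>>7) & 0x1 = 0
err [6+:1] = (word>>6) & 0x1 = 0
bank [4+:2] = (word>>4) & 0x3 = 3  ←
state [2+:2] = (word>>2) & 0x3 = 2
cnt [1+:1] = (word>>1) & 0x1 = 1
mode [0+:1] = (word>>0) & 0x1 = 0

3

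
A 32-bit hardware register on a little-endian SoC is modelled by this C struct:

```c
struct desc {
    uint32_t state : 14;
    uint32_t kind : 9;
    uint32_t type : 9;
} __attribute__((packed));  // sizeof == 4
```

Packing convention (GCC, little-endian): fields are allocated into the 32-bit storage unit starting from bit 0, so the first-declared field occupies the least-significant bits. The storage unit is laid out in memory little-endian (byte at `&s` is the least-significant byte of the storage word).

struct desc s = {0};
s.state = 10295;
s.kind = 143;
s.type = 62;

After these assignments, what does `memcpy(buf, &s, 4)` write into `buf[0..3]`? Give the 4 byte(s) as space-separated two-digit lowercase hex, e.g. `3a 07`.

37 e8 23 1f

[0+:14] state=10295 & 0x3fff = 0x2837; word=0x00002837
[14+:9] kind=143 & 0x1ff = 0x8f; word=0x0023e837
[23+:9] type=62 & 0x1ff = 0x3e; word=0x1f23e837
word = 0x1f23e837 → little-endian bytes:
  [0]=0x37  [1]=0xe8  [2]=0x23  [3]=0x1f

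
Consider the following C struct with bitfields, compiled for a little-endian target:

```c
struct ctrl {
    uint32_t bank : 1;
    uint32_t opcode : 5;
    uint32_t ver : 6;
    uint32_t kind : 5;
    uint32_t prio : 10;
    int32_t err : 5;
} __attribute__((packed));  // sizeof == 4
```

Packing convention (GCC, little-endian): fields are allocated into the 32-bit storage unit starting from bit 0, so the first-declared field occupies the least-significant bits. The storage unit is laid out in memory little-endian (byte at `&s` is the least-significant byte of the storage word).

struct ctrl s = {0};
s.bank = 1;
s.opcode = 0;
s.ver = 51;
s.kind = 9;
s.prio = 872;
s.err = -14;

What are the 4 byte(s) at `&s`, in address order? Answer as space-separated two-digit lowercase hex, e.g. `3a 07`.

bank:1 = 1 → 0x1 << 0 → word 0x00000001
opcode:5 = 0 → 0x0 << 1 → word 0x00000001
ver:6 = 51 → 0x33 << 6 → word 0x00000cc1
kind:5 = 9 → 0x9 << 12 → word 0x00009cc1
prio:10 = 872 → 0x368 << 17 → word 0x06d09cc1
err:5 = -14 → 0x12 << 27 → word 0x96d09cc1
word = 0x96d09cc1 → little-endian bytes:
  [0]=0xc1  [1]=0x9c  [2]=0xd0  [3]=0x96

c1 9c d0 96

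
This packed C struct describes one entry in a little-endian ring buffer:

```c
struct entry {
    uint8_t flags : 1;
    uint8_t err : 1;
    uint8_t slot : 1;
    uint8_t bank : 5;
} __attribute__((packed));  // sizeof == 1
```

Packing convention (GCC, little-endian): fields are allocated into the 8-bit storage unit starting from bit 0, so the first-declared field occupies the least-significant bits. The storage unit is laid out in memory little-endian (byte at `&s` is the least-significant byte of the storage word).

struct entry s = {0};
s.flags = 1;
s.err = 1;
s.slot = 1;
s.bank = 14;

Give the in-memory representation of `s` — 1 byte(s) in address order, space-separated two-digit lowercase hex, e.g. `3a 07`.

flags (1b) val=1 bits=0x1 at bit 0: 0x01
err (1b) val=1 bits=0x1 at bit 1: 0x03
slot (1b) val=1 bits=0x1 at bit 2: 0x07
bank (5b) val=14 bits=0xe at bit 3: 0x77
word = 0x77 → little-endian bytes:
  [0]=0x77

77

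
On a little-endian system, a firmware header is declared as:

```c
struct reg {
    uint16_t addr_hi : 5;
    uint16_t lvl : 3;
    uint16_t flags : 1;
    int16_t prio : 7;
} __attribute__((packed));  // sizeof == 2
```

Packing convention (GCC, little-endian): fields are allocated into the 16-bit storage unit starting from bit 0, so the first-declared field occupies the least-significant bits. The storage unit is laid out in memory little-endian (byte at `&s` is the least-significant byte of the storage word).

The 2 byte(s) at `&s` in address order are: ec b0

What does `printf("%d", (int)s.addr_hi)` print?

12

[0]=0xec [1]=0xb0 (little-endian) → word 0xb0ec
addr_hi [0+:5] = (word>>0) & 0x1f = 12  ←
lvl [5+:3] = (word>>5) & 0x7 = 7
flags [8+:1] = (word>>8) & 0x1 = 0
prio [9+:7] = (word>>9) & 0x7f = 88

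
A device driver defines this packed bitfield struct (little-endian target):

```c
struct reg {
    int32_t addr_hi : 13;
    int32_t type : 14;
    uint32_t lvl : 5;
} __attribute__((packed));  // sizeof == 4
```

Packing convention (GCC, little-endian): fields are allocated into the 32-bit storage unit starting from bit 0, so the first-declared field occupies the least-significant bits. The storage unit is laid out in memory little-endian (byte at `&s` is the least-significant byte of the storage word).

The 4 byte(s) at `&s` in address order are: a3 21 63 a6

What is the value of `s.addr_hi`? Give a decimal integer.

[0]=0xa3 [1]=0x21 [2]=0x63 [3]=0xa6 (little-endian) → word 0xa66321a3
addr_hi:13 @ bit 0 → (0xa66321a3>>0)&0x1fff = 0x1a3  ←
type:14 @ bit 13 → (0xa66321a3>>13)&0x3fff = 0x3319
lvl:5 @ bit 27 → (0xa66321a3>>27)&0x1f = 0x14
addr_hi signed 13b, MSB=0: value = 419

419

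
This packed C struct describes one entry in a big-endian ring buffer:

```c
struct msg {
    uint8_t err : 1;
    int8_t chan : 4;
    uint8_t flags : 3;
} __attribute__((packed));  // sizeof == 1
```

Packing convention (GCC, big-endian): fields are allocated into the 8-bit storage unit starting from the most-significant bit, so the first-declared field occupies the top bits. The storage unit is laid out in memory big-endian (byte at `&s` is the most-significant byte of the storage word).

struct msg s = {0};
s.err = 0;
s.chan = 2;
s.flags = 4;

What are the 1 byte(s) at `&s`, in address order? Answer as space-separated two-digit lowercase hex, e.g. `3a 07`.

14

err (1b) val=0 bits=0x0 at bit 7: 0x00
chan (4b) val=2 bits=0x2 at bit 3: 0x10
flags (3b) val=4 bits=0x4 at bit 0: 0x14
word = 0x14 → big-endian bytes:
  [0]=0x14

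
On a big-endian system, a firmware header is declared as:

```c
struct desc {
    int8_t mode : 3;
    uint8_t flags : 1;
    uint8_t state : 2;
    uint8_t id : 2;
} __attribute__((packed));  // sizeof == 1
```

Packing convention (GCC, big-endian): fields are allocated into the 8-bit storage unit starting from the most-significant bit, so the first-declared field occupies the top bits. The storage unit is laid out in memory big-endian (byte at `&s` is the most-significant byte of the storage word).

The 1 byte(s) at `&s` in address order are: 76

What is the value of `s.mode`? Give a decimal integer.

[0]=0x76 (big-endian) → word 0x76
mode [5+:3] = (word>>5) & 0x7 = 3  ←
flags [4+:1] = (word>>4) & 0x1 = 1
state [2+:2] = (word>>2) & 0x3 = 1
id [0+:2] = (word>>0) & 0x3 = 2
mode signed 3b, MSB=0: value = 3

3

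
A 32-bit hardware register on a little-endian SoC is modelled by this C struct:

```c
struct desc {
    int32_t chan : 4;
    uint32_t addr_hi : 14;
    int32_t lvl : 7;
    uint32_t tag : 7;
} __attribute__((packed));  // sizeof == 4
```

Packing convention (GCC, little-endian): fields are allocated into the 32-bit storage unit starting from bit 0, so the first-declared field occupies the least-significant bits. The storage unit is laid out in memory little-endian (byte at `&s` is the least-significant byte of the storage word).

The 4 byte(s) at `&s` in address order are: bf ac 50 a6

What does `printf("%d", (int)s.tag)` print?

[0]=0xbf [1]=0xac [2]=0x50 [3]=0xa6 (little-endian) → word 0xa650acbf
chan:4 @ bit 0 → (0xa650acbf>>0)&0xf = 0xf
addr_hi:14 @ bit 4 → (0xa650acbf>>4)&0x3fff = 0xacb
lvl:7 @ bit 18 → (0xa650acbf>>18)&0x7f = 0x14
tag:7 @ bit 25 → (0xa650acbf>>25)&0x7f = 0x53  ←

83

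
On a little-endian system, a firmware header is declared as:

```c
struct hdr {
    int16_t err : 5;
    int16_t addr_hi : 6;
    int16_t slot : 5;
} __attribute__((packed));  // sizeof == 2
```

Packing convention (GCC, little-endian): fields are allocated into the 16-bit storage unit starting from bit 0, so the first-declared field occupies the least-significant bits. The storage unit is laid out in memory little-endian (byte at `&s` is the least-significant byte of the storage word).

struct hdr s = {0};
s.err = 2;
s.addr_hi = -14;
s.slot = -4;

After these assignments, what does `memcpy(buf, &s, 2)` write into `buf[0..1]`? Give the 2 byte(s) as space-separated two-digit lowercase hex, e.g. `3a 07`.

42 e6

err (5b) val=2 bits=0x2 at bit 0: 0x0002
addr_hi (6b) val=-14 bits=0x32 at bit 5: 0x0642
slot (5b) val=-4 bits=0x1c at bit 11: 0xe642
word = 0xe642 → little-endian bytes:
  [0]=0x42  [1]=0xe6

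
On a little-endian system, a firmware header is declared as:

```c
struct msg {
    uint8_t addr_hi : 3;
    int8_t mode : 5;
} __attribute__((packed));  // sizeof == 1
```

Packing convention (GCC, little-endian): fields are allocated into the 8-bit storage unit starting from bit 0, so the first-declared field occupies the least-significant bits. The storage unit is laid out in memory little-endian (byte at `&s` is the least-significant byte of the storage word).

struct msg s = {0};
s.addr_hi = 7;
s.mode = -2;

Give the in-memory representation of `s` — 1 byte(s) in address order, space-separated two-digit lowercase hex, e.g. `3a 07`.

addr_hi:3 = 7 → 0x7 << 0 → word 0x07
mode:5 = -2 → 0x1e << 3 → word 0xf7
word = 0xf7 → little-endian bytes:
  [0]=0xf7

f7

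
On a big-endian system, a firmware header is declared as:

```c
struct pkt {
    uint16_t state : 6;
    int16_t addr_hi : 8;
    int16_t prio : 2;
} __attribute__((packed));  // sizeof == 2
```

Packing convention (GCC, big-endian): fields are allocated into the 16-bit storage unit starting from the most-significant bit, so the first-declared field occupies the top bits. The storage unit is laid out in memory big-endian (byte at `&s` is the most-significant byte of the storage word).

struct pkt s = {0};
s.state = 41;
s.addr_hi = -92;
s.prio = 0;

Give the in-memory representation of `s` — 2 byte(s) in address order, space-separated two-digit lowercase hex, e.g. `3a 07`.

state:6 = 41 → 0x29 << 10 → word 0xa400
addr_hi:8 = -92 → 0xa4 << 2 → word 0xa690
prio:2 = 0 → 0x0 << 0 → word 0xa690
word = 0xa690 → big-endian bytes:
  [0]=0xa6  [1]=0x90

a6 90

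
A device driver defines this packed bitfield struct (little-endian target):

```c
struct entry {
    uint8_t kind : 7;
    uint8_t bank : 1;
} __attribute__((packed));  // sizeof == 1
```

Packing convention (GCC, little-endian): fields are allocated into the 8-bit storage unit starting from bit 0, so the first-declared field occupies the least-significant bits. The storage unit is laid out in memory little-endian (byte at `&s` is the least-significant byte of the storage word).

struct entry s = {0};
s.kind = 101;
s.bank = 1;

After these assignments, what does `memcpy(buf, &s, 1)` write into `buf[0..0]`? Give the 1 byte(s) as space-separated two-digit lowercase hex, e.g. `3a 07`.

e5

kind:7 = 101 → 0x65 << 0 → word 0x65
bank:1 = 1 → 0x1 << 7 → word 0xe5
word = 0xe5 → little-endian bytes:
  [0]=0xe5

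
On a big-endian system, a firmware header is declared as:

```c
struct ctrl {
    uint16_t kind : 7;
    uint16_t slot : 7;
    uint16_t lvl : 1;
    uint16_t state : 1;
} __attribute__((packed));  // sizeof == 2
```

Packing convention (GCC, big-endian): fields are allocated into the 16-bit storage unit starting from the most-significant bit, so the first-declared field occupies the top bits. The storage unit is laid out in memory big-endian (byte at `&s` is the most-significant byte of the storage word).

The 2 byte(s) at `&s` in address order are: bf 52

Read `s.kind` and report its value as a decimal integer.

95

[0]=0xbf [1]=0x52 (big-endian) → word 0xbf52
kind:7 @ bit 9 → (0xbf52>>9)&0x7f = 0x5f  ←
slot:7 @ bit 2 → (0xbf52>>2)&0x7f = 0x54
lvl:1 @ bit 1 → (0xbf52>>1)&0x1 = 0x1
state:1 @ bit 0 → (0xbf52>>0)&0x1 = 0x0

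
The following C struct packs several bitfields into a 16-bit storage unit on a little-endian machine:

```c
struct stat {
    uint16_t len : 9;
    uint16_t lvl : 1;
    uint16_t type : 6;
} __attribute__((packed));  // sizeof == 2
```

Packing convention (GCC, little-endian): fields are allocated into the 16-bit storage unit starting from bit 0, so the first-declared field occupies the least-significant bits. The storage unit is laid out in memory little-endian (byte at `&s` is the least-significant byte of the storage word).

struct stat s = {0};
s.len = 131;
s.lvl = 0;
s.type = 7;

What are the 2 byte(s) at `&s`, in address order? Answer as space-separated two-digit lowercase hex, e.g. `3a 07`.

[0+:9] len=131 & 0x1ff = 0x83; word=0x0083
[9+:1] lvl=0 & 0x1 = 0x0; word=0x0083
[10+:6] type=7 & 0x3f = 0x7; word=0x1c83
word = 0x1c83 → little-endian bytes:
  [0]=0x83  [1]=0x1c

83 1c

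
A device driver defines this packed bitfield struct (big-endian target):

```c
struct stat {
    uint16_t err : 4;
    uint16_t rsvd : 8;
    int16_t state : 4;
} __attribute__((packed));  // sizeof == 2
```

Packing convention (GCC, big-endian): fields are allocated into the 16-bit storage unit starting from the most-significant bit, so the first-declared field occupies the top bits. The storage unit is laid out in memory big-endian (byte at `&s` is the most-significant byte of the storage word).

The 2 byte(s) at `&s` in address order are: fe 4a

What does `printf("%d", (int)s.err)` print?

15

[0]=0xfe [1]=0x4a (big-endian) → word 0xfe4a
err [12+:4] = (word>>12) & 0xf = 15  ←
rsvd [4+:8] = (word>>4) & 0xff = 228
state [0+:4] = (word>>0) & 0xf = 10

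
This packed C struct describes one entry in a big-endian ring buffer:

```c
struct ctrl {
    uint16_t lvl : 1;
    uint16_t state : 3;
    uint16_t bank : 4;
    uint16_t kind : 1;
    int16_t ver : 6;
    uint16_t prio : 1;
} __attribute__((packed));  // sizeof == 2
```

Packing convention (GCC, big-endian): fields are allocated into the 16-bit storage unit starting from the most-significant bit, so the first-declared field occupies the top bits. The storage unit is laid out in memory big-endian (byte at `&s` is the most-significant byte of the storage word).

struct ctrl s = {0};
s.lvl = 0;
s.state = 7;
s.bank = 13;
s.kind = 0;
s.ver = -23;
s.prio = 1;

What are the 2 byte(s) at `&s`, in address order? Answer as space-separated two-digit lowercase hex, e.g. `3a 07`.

lvl:1 = 0 → 0x0 << 15 → word 0x0000
state:3 = 7 → 0x7 << 12 → word 0x7000
bank:4 = 13 → 0xd << 8 → word 0x7d00
kind:1 = 0 → 0x0 << 7 → word 0x7d00
ver:6 = -23 → 0x29 << 1 → word 0x7d52
prio:1 = 1 → 0x1 << 0 → word 0x7d53
word = 0x7d53 → big-endian bytes:
  [0]=0x7d  [1]=0x53

7d 53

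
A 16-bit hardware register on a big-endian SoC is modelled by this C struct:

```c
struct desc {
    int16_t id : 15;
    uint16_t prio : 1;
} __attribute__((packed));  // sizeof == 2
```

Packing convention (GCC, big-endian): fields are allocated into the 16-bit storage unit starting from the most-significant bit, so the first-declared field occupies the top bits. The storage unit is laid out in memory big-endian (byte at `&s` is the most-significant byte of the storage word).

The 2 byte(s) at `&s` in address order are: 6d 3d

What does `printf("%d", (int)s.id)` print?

[0]=0x6d [1]=0x3d (big-endian) → word 0x6d3d
id [1+:15] = (word>>1) & 0x7fff = 13982  ←
prio [0+:1] = (word>>0) & 0x1 = 1
id signed 15b, MSB=0: value = 13982

13982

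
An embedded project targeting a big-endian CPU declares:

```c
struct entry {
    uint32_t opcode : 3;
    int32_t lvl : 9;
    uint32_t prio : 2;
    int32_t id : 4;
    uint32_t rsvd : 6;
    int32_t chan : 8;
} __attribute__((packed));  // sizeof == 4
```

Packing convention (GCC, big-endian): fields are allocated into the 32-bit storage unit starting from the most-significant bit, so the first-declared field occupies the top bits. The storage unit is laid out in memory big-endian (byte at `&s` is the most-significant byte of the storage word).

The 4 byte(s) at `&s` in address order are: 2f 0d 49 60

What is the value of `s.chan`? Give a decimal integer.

[0]=0x2f [1]=0x0d [2]=0x49 [3]=0x60 (big-endian) → word 0x2f0d4960
opcode:3 @ bit 29 → (0x2f0d4960>>29)&0x7 = 0x1
lvl:9 @ bit 20 → (0x2f0d4960>>20)&0x1ff = 0xf0
prio:2 @ bit 18 → (0x2f0d4960>>18)&0x3 = 0x3
id:4 @ bit 14 → (0x2f0d4960>>14)&0xf = 0x5
rsvd:6 @ bit 8 → (0x2f0d4960>>8)&0x3f = 0x9
chan:8 @ bit 0 → (0x2f0d4960>>0)&0xff = 0x60  ←
chan signed 8b, MSB=0: value = 96

96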